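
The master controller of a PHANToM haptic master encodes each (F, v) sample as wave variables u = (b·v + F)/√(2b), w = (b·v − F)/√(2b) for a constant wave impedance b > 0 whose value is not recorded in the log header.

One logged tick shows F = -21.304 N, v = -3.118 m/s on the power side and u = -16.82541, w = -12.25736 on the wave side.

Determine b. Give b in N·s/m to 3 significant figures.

b = 43.5 N·s/m

u + w = -29.08277;  u + w = √(2b)·v, so √(2b) = -29.08277/(-3.118) = 9.32738.
b = (√(2b))²/2 = 87.00001/2 = 43.50001.
(Check via u − w = 2F/√(2b): u − w = -4.56805, 2F/√(2b) = -4.56806.)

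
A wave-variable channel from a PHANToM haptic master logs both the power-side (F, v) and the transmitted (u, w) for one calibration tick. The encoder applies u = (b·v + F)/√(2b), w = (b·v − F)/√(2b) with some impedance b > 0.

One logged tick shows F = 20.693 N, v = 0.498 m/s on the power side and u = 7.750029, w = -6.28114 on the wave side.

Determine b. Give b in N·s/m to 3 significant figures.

b = 4.35 N·s/m

u + w = 1.468889;  u + w = √(2b)·v, so √(2b) = 1.468889/0.498 = 2.949576.
b = (√(2b))²/2 = 8.700000/2 = 4.350000.
(Check via u − w = 2F/√(2b): u − w = 14.031169, 2F/√(2b) = 14.031168.)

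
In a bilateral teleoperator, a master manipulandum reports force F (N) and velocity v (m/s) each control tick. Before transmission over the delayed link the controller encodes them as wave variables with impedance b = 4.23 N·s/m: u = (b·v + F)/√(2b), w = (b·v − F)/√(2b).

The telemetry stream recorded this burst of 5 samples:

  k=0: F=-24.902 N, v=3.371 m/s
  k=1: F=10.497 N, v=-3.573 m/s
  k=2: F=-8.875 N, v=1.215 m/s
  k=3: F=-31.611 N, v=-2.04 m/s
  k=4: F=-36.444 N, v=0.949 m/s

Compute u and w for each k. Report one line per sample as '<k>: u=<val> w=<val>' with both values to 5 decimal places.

0: u=-3.65903 w=13.46394
1: u=-1.58729 w=-8.80517
2: u=-1.28431 w=4.81827
3: u=-13.83487 w=7.90131
4: u=-11.14957 w=13.90984

k=0: b·v=4.23×3.371=14.25933; √(2b)=2.90861; u=(14.25933+(-24.902))/2.90861=-3.65903, w=(14.25933−(-24.902))/2.90861=13.46394
k=1: b·v=4.23×(-3.573)=-15.11379; √(2b)=2.90861; u=(-15.11379+10.497)/2.90861=-1.58729, w=(-15.11379−10.497)/2.90861=-8.80517
k=2: b·v=4.23×1.215=5.13945; √(2b)=2.90861; u=(5.13945+(-8.875))/2.90861=-1.28431, w=(5.13945−(-8.875))/2.90861=4.81827
k=3: b·v=4.23×(-2.04)=-8.62920; √(2b)=2.90861; u=(-8.62920+(-31.611))/2.90861=-13.83487, w=(-8.62920−(-31.611))/2.90861=7.90131
k=4: b·v=4.23×0.949=4.01427; √(2b)=2.90861; u=(4.01427+(-36.444))/2.90861=-11.14957, w=(4.01427−(-36.444))/2.90861=13.90984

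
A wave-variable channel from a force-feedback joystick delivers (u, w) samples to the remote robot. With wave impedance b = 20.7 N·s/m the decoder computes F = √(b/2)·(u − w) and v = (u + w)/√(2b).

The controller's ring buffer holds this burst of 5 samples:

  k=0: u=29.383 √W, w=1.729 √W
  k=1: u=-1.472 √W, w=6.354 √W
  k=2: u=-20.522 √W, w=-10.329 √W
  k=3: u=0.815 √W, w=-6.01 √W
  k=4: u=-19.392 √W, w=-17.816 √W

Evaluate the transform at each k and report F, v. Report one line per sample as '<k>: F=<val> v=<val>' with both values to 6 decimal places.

k=0: u−w=27.654000, u+w=31.112000; √(b/2)=3.217142, √(2b)=6.434283; F=3.217142×27.654=88.966833, v=31.112000/6.434283=4.835348
k=1: u−w=-7.826000, u+w=4.882000; √(b/2)=3.217142, √(2b)=6.434283; F=3.217142×(-7.826)=-25.177350, v=4.882000/6.434283=0.758748
k=2: u−w=-10.193000, u+w=-30.851000; √(b/2)=3.217142, √(2b)=6.434283; F=3.217142×(-10.193)=-32.792324, v=-30.851000/6.434283=-4.794784
k=3: u−w=6.825000, u+w=-5.195000; √(b/2)=3.217142, √(2b)=6.434283; F=3.217142×6.825=21.956991, v=-5.195000/6.434283=-0.807394
k=4: u−w=-1.576000, u+w=-37.208000; √(b/2)=3.217142, √(2b)=6.434283; F=3.217142×(-1.576)=-5.070215, v=-37.208000/6.434283=-5.782773

0: F=88.966833 v=4.835348
1: F=-25.177350 v=0.758748
2: F=-32.792324 v=-4.794784
3: F=21.956991 v=-0.807394
4: F=-5.070215 v=-5.782773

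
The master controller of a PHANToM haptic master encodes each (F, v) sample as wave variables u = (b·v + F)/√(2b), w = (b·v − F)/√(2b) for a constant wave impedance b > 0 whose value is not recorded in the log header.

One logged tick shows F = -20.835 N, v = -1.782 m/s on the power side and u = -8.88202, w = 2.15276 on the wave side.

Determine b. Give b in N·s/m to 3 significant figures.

b = 7.13 N·s/m

u + w = -6.72926;  u + w = √(2b)·v, so √(2b) = -6.72926/(-1.782) = 3.77624.
b = (√(2b))²/2 = 14.25999/2 = 7.12999.
(Check via u − w = 2F/√(2b): u − w = -11.03478, 2F/√(2b) = -11.03479.)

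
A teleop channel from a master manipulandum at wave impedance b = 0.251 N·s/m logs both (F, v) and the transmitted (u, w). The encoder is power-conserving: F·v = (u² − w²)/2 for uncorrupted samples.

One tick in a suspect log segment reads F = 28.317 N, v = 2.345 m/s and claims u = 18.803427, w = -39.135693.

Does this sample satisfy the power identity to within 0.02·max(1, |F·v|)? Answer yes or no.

no

F·v = 28.317×2.345 = 66.403365 W.
(u² − w²)/2 = (353.568867 − 1531.602467)/2 = -589.016800 W.
|Δ| = 655.420165;  2% of max(1, |F·v|) = 1.328067.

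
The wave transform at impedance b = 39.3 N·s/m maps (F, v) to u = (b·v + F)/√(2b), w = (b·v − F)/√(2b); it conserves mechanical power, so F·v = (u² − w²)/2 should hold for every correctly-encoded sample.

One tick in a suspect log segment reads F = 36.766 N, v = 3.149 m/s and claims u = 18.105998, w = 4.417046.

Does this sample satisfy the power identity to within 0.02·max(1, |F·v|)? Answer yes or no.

F·v = 36.766×3.149 = 115.776134 W.
(u² − w²)/2 = (327.827164 − 19.510295)/2 = 154.158434 W.
|Δ| = 38.382300;  2% of max(1, |F·v|) = 2.315523.

no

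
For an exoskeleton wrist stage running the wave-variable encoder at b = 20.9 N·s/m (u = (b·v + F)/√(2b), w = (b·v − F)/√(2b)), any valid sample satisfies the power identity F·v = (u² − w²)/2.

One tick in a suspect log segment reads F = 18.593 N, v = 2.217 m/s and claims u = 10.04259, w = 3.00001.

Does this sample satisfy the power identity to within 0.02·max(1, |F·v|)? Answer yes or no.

F·v = 18.593×2.217 = 41.22068 W.
(u² − w²)/2 = (100.85361 − 9.00006)/2 = 45.92678 W.
|Δ| = 4.70610;  2% of max(1, |F·v|) = 0.82441.

no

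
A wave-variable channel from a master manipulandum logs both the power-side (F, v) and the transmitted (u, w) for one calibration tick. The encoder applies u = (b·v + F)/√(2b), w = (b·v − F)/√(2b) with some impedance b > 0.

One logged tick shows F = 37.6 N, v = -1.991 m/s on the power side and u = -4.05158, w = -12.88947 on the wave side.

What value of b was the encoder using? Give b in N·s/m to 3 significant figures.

b = 36.2 N·s/m

u + w = -16.94105;  u + w = √(2b)·v, so √(2b) = -16.94105/(-1.991) = 8.50881.
b = (√(2b))²/2 = 72.39993/2 = 36.19996.
(Check via u − w = 2F/√(2b): u − w = 8.83789, 2F/√(2b) = 8.83789.)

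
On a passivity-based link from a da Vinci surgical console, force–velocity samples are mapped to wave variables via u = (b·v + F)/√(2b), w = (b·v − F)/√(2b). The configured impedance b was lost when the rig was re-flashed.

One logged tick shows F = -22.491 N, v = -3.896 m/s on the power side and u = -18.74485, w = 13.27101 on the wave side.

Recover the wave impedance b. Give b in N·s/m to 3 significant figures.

u + w = -5.47384;  u + w = √(2b)·v, so √(2b) = -5.47384/(-3.896) = 1.40499.
b = (√(2b))²/2 = 1.97400/2 = 0.98700.
(Check via u − w = 2F/√(2b): u − w = -32.01586, 2F/√(2b) = -32.01589.)

b = 0.987 N·s/m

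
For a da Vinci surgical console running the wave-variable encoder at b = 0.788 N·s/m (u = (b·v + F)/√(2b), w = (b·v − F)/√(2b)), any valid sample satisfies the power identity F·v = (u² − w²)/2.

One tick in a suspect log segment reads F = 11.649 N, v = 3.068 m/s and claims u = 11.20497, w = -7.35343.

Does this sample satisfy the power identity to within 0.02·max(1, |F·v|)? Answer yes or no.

F·v = 11.649×3.068 = 35.73913 W.
(u² − w²)/2 = (125.55135 − 54.07293)/2 = 35.73921 W.
|Δ| = 0.00008;  2% of max(1, |F·v|) = 0.71478.

yes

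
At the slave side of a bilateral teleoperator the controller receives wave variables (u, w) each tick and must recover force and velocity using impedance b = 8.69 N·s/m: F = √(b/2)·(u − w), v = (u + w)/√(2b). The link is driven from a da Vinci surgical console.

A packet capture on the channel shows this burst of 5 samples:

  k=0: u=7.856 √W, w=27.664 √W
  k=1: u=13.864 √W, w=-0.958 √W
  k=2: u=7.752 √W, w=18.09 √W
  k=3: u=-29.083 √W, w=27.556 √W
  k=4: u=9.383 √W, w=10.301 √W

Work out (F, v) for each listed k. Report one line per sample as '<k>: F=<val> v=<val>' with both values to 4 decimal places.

0: F=-41.2891 v=8.5202
1: F=30.8960 v=3.0958
2: F=-21.5492 v=6.1987
3: F=-118.0621 v=-0.3663
4: F=-1.9135 v=4.7216

k=0: u−w=-19.8080, u+w=35.5200; √(b/2)=2.0845, √(2b)=4.1689; F=2.0845×(-19.808)=-41.2891, v=35.5200/4.1689=8.5202
k=1: u−w=14.8220, u+w=12.9060; √(b/2)=2.0845, √(2b)=4.1689; F=2.0845×14.822=30.8960, v=12.9060/4.1689=3.0958
k=2: u−w=-10.3380, u+w=25.8420; √(b/2)=2.0845, √(2b)=4.1689; F=2.0845×(-10.338)=-21.5492, v=25.8420/4.1689=6.1987
k=3: u−w=-56.6390, u+w=-1.5270; √(b/2)=2.0845, √(2b)=4.1689; F=2.0845×(-56.639)=-118.0621, v=-1.5270/4.1689=-0.3663
k=4: u−w=-0.9180, u+w=19.6840; √(b/2)=2.0845, √(2b)=4.1689; F=2.0845×(-0.918)=-1.9135, v=19.6840/4.1689=4.7216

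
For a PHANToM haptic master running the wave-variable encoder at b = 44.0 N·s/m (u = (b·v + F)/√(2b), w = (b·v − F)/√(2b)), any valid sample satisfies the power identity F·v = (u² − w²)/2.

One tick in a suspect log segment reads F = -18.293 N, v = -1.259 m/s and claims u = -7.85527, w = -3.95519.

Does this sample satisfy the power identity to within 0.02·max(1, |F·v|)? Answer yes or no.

yes

F·v = (-18.293)×(-1.259) = 23.0309 W.
(u² − w²)/2 = (61.7053 − 15.6435)/2 = 23.0309 W.
|Δ| = 0.0000;  2% of max(1, |F·v|) = 0.4606.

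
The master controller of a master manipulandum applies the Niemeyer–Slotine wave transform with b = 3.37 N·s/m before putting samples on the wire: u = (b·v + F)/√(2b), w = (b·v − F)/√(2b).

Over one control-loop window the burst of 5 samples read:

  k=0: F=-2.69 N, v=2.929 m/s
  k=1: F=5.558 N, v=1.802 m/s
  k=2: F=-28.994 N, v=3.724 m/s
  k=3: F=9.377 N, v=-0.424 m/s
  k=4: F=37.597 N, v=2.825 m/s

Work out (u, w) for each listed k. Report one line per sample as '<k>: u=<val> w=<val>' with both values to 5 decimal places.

k=0: b·v=3.37×2.929=9.87073; √(2b)=2.59615; u=(9.87073+(-2.69))/2.59615=2.76591, w=(9.87073−(-2.69))/2.59615=4.83821
k=1: b·v=3.37×1.802=6.07274; √(2b)=2.59615; u=(6.07274+5.558)/2.59615=4.47999, w=(6.07274−5.558)/2.59615=0.19827
k=2: b·v=3.37×3.724=12.54988; √(2b)=2.59615; u=(12.54988+(-28.994))/2.59615=-6.33404, w=(12.54988−(-28.994))/2.59615=16.00210
k=3: b·v=3.37×(-0.424)=-1.42888; √(2b)=2.59615; u=(-1.42888+9.377)/2.59615=3.06150, w=(-1.42888−9.377)/2.59615=-4.16227
k=4: b·v=3.37×2.825=9.52025; √(2b)=2.59615; u=(9.52025+37.597)/2.59615=18.14889, w=(9.52025−37.597)/2.59615=-10.81476

0: u=2.76591 w=4.83821
1: u=4.47999 w=0.19827
2: u=-6.33404 w=16.00210
3: u=3.06150 w=-4.16227
4: u=18.14889 w=-10.81476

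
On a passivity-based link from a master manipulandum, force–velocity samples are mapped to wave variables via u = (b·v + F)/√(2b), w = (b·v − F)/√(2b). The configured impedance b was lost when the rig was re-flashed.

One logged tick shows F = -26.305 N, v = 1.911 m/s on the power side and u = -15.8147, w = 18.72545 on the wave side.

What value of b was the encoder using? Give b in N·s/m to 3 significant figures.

b = 1.16 N·s/m

u + w = 2.9107;  u + w = √(2b)·v, so √(2b) = 2.9107/1.911 = 1.5232.
b = (√(2b))²/2 = 2.3200/2 = 1.1600.
(Check via u − w = 2F/√(2b): u − w = -34.5401, 2F/√(2b) = -34.5401.)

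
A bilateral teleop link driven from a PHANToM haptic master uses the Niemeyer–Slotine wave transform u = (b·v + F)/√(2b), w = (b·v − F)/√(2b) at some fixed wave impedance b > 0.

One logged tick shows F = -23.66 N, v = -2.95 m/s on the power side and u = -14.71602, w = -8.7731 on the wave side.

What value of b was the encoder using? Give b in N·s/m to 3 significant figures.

u + w = -23.4891;  u + w = √(2b)·v, so √(2b) = -23.4891/(-2.95) = 7.9624.
b = (√(2b))²/2 = 63.4000/2 = 31.7000.
(Check via u − w = 2F/√(2b): u − w = -5.9429, 2F/√(2b) = -5.9429.)

b = 31.7 N·s/m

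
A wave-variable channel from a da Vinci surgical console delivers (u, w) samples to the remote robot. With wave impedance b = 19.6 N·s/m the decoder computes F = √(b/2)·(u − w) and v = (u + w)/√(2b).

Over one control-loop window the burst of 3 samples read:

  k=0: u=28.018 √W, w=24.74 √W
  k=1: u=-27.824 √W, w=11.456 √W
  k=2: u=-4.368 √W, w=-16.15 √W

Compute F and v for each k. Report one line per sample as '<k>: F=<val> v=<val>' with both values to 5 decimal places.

k=0: u−w=3.27800, u+w=52.75800; √(b/2)=3.13050, √(2b)=6.26099; F=3.13050×3.278=10.26176, v=52.75800/6.26099=8.42646
k=1: u−w=-39.28000, u+w=-16.36800; √(b/2)=3.13050, √(2b)=6.26099; F=3.13050×(-39.28)=-122.96585, v=-16.36800/6.26099=-2.61428
k=2: u−w=11.78200, u+w=-20.51800; √(b/2)=3.13050, √(2b)=6.26099; F=3.13050×11.782=36.88349, v=-20.51800/6.26099=-3.27712

0: F=10.26176 v=8.42646
1: F=-122.96585 v=-2.61428
2: F=36.88349 v=-3.27712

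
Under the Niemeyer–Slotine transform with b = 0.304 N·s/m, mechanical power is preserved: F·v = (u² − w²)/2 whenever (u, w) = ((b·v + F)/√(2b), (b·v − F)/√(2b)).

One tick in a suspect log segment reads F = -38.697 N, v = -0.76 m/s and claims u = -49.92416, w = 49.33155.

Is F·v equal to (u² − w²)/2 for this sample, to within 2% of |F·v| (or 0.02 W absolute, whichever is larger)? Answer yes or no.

F·v = (-38.697)×(-0.76) = 29.40972 W.
(u² − w²)/2 = (2492.42175 − 2433.60183)/2 = 29.40996 W.
|Δ| = 0.00024;  2% of max(1, |F·v|) = 0.58819.

yes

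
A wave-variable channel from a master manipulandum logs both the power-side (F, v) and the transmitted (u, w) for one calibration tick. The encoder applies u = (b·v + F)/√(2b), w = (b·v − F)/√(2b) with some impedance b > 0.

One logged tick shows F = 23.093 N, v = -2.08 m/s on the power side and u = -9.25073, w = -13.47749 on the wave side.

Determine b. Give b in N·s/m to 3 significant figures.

b = 59.7 N·s/m

u + w = -22.7282;  u + w = √(2b)·v, so √(2b) = -22.7282/(-2.08) = 10.9270.
b = (√(2b))²/2 = 119.4000/2 = 59.7000.
(Check via u − w = 2F/√(2b): u − w = 4.2268, 2F/√(2b) = 4.2268.)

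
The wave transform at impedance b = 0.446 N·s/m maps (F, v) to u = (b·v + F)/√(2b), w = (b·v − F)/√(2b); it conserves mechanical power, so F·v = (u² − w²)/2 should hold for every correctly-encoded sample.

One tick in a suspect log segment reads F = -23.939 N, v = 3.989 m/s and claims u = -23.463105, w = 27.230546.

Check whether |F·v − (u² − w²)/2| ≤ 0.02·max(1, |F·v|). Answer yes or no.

F·v = (-23.939)×3.989 = -95.492671 W.
(u² − w²)/2 = (550.517296 − 741.502635)/2 = -95.492670 W.
|Δ| = 0.000001;  2% of max(1, |F·v|) = 1.909853.

yes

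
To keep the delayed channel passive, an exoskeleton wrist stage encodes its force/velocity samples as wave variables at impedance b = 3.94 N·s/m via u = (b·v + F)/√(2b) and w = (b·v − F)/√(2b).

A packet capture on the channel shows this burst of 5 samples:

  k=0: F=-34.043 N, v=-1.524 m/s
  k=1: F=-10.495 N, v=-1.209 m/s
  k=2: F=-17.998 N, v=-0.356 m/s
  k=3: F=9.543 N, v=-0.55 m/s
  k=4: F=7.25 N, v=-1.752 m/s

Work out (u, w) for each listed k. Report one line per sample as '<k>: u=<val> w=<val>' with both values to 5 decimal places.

0: u=-14.26635 w=9.98828
1: u=-5.43560 w=2.04178
2: u=-6.91119 w=5.91185
3: u=2.62759 w=-4.17151
4: u=0.12366 w=-5.04175

k=0: b·v=3.94×(-1.524)=-6.00456; √(2b)=2.80713; u=(-6.00456+(-34.043))/2.80713=-14.26635, w=(-6.00456−(-34.043))/2.80713=9.98828
k=1: b·v=3.94×(-1.209)=-4.76346; √(2b)=2.80713; u=(-4.76346+(-10.495))/2.80713=-5.43560, w=(-4.76346−(-10.495))/2.80713=2.04178
k=2: b·v=3.94×(-0.356)=-1.40264; √(2b)=2.80713; u=(-1.40264+(-17.998))/2.80713=-6.91119, w=(-1.40264−(-17.998))/2.80713=5.91185
k=3: b·v=3.94×(-0.55)=-2.16700; √(2b)=2.80713; u=(-2.16700+9.543)/2.80713=2.62759, w=(-2.16700−9.543)/2.80713=-4.17151
k=4: b·v=3.94×(-1.752)=-6.90288; √(2b)=2.80713; u=(-6.90288+7.25)/2.80713=0.12366, w=(-6.90288−7.25)/2.80713=-5.04175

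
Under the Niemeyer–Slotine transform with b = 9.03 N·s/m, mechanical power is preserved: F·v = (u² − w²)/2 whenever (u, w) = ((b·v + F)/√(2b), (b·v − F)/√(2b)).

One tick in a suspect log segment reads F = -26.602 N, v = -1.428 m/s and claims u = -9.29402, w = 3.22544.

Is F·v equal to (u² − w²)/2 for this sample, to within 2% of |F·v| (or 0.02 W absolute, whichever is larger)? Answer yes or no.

F·v = (-26.602)×(-1.428) = 37.9877 W.
(u² − w²)/2 = (86.3788 − 10.4035)/2 = 37.9877 W.
|Δ| = 0.0000;  2% of max(1, |F·v|) = 0.7598.

yes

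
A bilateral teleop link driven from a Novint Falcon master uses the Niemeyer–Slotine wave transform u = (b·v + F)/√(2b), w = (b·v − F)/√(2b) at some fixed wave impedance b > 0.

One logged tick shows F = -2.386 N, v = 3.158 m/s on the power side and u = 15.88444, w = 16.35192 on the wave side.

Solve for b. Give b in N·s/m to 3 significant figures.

b = 52.1 N·s/m

u + w = 32.2364;  u + w = √(2b)·v, so √(2b) = 32.2364/3.158 = 10.2078.
b = (√(2b))²/2 = 104.2000/2 = 52.1000.
(Check via u − w = 2F/√(2b): u − w = -0.4675, 2F/√(2b) = -0.4675.)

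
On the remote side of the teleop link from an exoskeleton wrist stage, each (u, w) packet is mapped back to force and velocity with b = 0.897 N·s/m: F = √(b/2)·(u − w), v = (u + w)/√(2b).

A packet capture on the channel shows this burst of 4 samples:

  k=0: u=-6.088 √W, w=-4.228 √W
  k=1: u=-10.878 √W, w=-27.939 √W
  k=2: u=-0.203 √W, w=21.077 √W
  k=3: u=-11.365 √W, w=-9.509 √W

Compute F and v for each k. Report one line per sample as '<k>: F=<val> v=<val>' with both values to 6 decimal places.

k=0: u−w=-1.860000, u+w=-10.316000; √(b/2)=0.669701, √(2b)=1.339403; F=0.669701×(-1.86)=-1.245645, v=-10.316000/1.339403=-7.701940
k=1: u−w=17.061000, u+w=-38.817000; √(b/2)=0.669701, √(2b)=1.339403; F=0.669701×17.061=11.425776, v=-38.817000/1.339403=-28.980825
k=2: u−w=-21.280000, u+w=20.874000; √(b/2)=0.669701, √(2b)=1.339403; F=0.669701×(-21.28)=-14.251246, v=20.874000/1.339403=15.584557
k=3: u−w=-1.856000, u+w=-20.874000; √(b/2)=0.669701, √(2b)=1.339403; F=0.669701×(-1.856)=-1.242966, v=-20.874000/1.339403=-15.584557

0: F=-1.245645 v=-7.701940
1: F=11.425776 v=-28.980825
2: F=-14.251246 v=15.584557
3: F=-1.242966 v=-15.584557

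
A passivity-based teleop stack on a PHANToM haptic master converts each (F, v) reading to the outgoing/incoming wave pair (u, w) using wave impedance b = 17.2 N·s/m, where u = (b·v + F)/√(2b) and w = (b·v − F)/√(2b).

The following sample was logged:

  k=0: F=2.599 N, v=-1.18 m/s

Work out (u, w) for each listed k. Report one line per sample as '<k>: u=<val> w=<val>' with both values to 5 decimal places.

0: u=-3.01731 w=-3.90357

k=0: b·v=17.2×(-1.18)=-20.29600; √(2b)=5.86515; u=(-20.29600+2.599)/5.86515=-3.01731, w=(-20.29600−2.599)/5.86515=-3.90357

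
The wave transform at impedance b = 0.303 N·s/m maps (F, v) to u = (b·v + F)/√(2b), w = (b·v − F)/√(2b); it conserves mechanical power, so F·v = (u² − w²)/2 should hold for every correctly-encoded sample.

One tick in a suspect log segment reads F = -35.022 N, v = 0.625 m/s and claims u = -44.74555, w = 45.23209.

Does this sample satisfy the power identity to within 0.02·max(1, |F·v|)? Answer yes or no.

yes

F·v = (-35.022)×0.625 = -21.8887 W.
(u² − w²)/2 = (2002.1642 − 2045.9420)/2 = -21.8889 W.
|Δ| = 0.0001;  2% of max(1, |F·v|) = 0.4378.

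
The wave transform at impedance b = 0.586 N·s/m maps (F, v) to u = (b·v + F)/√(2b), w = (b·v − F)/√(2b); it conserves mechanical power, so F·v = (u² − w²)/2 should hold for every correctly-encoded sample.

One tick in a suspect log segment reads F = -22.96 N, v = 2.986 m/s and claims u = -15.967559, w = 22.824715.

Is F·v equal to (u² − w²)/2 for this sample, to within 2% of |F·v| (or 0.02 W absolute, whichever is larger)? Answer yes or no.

F·v = (-22.96)×2.986 = -68.558560 W.
(u² − w²)/2 = (254.962940 − 520.967615)/2 = -133.002337 W.
|Δ| = 64.443777;  2% of max(1, |F·v|) = 1.371171.

no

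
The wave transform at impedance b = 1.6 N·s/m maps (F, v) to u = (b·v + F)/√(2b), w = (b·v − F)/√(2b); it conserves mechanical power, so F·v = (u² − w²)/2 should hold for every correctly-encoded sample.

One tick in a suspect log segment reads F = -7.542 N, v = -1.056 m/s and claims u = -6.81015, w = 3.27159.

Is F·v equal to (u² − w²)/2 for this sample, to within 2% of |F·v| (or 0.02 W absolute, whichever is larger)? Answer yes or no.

no

F·v = (-7.542)×(-1.056) = 7.9644 W.
(u² − w²)/2 = (46.3781 − 10.7033)/2 = 17.8374 W.
|Δ| = 9.8731;  2% of max(1, |F·v|) = 0.1593.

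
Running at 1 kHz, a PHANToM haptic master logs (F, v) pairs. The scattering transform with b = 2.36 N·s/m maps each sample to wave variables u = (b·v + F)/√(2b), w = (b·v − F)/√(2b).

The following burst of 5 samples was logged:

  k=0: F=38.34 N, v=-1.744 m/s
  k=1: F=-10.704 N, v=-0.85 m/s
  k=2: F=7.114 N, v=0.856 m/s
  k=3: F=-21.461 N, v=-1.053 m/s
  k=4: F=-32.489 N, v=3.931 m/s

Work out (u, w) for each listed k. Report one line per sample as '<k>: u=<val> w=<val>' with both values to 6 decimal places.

0: u=15.752947 w=-19.541884
1: u=-5.850252 w=4.003579
2: u=4.204338 w=-2.344630
3: u=-11.022077 w=8.734375
4: u=-10.684115 w=19.224433

k=0: b·v=2.36×(-1.744)=-4.115840; √(2b)=2.172556; u=(-4.115840+38.34)/2.172556=15.752947, w=(-4.115840−38.34)/2.172556=-19.541884
k=1: b·v=2.36×(-0.85)=-2.006000; √(2b)=2.172556; u=(-2.006000+(-10.704))/2.172556=-5.850252, w=(-2.006000−(-10.704))/2.172556=4.003579
k=2: b·v=2.36×0.856=2.020160; √(2b)=2.172556; u=(2.020160+7.114)/2.172556=4.204338, w=(2.020160−7.114)/2.172556=-2.344630
k=3: b·v=2.36×(-1.053)=-2.485080; √(2b)=2.172556; u=(-2.485080+(-21.461))/2.172556=-11.022077, w=(-2.485080−(-21.461))/2.172556=8.734375
k=4: b·v=2.36×3.931=9.277160; √(2b)=2.172556; u=(9.277160+(-32.489))/2.172556=-10.684115, w=(9.277160−(-32.489))/2.172556=19.224433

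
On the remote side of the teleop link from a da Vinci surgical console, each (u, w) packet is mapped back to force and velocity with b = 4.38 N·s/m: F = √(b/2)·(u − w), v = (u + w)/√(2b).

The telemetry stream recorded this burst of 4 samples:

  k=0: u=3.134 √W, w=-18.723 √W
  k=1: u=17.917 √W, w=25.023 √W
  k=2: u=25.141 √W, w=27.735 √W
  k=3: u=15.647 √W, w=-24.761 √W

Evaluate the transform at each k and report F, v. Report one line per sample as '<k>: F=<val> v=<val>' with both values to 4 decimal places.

k=0: u−w=21.8570, u+w=-15.5890; √(b/2)=1.4799, √(2b)=2.9597; F=1.4799×21.857=32.3454, v=-15.5890/2.9597=-5.2670
k=1: u−w=-7.1060, u+w=42.9400; √(b/2)=1.4799, √(2b)=2.9597; F=1.4799×(-7.106)=-10.5159, v=42.9400/2.9597=14.5081
k=2: u−w=-2.5940, u+w=52.8760; √(b/2)=1.4799, √(2b)=2.9597; F=1.4799×(-2.594)=-3.8388, v=52.8760/2.9597=17.8651
k=3: u−w=40.4080, u+w=-9.1140; √(b/2)=1.4799, √(2b)=2.9597; F=1.4799×40.408=59.7984, v=-9.1140/2.9597=-3.0793

0: F=32.3454 v=-5.2670
1: F=-10.5159 v=14.5081
2: F=-3.8388 v=17.8651
3: F=59.7984 v=-3.0793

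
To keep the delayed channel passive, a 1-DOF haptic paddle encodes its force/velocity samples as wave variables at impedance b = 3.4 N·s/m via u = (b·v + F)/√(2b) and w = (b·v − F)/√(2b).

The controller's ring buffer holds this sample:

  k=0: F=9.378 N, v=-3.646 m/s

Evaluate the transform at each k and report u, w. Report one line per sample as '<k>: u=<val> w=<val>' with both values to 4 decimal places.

k=0: b·v=3.4×(-3.646)=-12.3964; √(2b)=2.6077; u=(-12.3964+9.378)/2.6077=-1.1575, w=(-12.3964−9.378)/2.6077=-8.3501

0: u=-1.1575 w=-8.3501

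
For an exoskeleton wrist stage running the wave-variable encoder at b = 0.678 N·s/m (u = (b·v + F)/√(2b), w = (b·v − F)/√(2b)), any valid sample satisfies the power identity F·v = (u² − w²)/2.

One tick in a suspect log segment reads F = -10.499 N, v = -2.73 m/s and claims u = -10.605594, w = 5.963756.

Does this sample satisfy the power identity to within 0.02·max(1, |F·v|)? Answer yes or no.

F·v = (-10.499)×(-2.73) = 28.662270 W.
(u² − w²)/2 = (112.478624 − 35.566386)/2 = 38.456119 W.
|Δ| = 9.793849;  2% of max(1, |F·v|) = 0.573245.

no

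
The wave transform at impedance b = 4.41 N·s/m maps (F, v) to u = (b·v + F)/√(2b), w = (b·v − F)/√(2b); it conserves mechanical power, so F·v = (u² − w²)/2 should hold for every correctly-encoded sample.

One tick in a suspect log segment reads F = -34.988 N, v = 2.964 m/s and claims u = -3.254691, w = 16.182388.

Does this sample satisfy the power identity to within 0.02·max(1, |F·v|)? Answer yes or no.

no

F·v = (-34.988)×2.964 = -103.704432 W.
(u² − w²)/2 = (10.593014 − 261.869681)/2 = -125.638334 W.
|Δ| = 21.933902;  2% of max(1, |F·v|) = 2.074089.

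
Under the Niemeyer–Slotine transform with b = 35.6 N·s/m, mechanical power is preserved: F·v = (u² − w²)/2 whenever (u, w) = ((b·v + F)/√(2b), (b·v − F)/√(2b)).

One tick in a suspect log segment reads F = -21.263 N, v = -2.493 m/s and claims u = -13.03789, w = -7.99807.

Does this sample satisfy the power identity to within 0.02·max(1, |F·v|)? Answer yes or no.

F·v = (-21.263)×(-2.493) = 53.00866 W.
(u² − w²)/2 = (169.98658 − 63.96912)/2 = 53.00873 W.
|Δ| = 0.00007;  2% of max(1, |F·v|) = 1.06017.

yes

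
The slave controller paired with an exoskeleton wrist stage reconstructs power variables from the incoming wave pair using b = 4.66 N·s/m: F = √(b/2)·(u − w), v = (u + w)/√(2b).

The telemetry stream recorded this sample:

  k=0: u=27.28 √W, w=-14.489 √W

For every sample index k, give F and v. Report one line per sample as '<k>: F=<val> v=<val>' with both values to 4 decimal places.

0: F=63.7576 v=4.1898

k=0: u−w=41.7690, u+w=12.7910; √(b/2)=1.5264, √(2b)=3.0529; F=1.5264×41.769=63.7576, v=12.7910/3.0529=4.1898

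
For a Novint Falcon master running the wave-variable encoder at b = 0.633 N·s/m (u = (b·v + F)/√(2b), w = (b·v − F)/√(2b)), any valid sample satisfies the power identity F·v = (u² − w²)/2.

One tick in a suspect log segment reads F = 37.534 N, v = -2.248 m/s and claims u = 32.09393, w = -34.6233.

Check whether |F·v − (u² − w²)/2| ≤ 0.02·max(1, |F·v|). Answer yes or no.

F·v = 37.534×(-2.248) = -84.37643 W.
(u² − w²)/2 = (1030.02034 − 1198.77290)/2 = -84.37628 W.
|Δ| = 0.00015;  2% of max(1, |F·v|) = 1.68753.

yes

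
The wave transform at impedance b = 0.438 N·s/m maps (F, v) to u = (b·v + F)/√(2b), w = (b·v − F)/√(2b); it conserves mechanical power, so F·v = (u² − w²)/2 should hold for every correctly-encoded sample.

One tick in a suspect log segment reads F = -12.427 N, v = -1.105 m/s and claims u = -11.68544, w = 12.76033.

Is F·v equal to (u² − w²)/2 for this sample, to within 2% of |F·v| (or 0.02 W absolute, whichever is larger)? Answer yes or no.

F·v = (-12.427)×(-1.105) = 13.73183 W.
(u² − w²)/2 = (136.54951 − 162.82602)/2 = -13.13826 W.
|Δ| = 26.87009;  2% of max(1, |F·v|) = 0.27464.

no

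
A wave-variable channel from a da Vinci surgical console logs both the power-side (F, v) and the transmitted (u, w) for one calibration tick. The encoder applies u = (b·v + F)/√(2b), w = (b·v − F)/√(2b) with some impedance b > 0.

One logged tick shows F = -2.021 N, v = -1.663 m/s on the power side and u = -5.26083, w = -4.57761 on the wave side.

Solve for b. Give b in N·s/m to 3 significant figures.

u + w = -9.8384;  u + w = √(2b)·v, so √(2b) = -9.8384/(-1.663) = 5.9161.
b = (√(2b))²/2 = 35.0000/2 = 17.5000.
(Check via u − w = 2F/√(2b): u − w = -0.6832, 2F/√(2b) = -0.6832.)

b = 17.5 N·s/m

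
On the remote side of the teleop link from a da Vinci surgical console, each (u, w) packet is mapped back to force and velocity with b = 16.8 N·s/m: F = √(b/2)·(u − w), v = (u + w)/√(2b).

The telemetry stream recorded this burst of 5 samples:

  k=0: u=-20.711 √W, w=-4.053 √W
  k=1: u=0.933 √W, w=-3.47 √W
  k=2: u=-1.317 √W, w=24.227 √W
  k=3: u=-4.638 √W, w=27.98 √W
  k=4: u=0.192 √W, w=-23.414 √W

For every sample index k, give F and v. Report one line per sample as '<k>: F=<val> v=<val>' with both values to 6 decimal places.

k=0: u−w=-16.658000, u+w=-24.764000; √(b/2)=2.898275, √(2b)=5.796551; F=2.898275×(-16.658)=-48.279471, v=-24.764000/5.796551=-4.272196
k=1: u−w=4.403000, u+w=-2.537000; √(b/2)=2.898275, √(2b)=5.796551; F=2.898275×4.403=12.761106, v=-2.537000/5.796551=-0.437674
k=2: u−w=-25.544000, u+w=22.910000; √(b/2)=2.898275, √(2b)=5.796551; F=2.898275×(-25.544)=-74.033546, v=22.910000/5.796551=3.952350
k=3: u−w=-32.618000, u+w=23.342000; √(b/2)=2.898275, √(2b)=5.796551; F=2.898275×(-32.618)=-94.535945, v=23.342000/5.796551=4.026878
k=4: u−w=23.606000, u+w=-23.222000; √(b/2)=2.898275, √(2b)=5.796551; F=2.898275×23.606=68.416688, v=-23.222000/5.796551=-4.006176

0: F=-48.279471 v=-4.272196
1: F=12.761106 v=-0.437674
2: F=-74.033546 v=3.952350
3: F=-94.535945 v=4.026878
4: F=68.416688 v=-4.006176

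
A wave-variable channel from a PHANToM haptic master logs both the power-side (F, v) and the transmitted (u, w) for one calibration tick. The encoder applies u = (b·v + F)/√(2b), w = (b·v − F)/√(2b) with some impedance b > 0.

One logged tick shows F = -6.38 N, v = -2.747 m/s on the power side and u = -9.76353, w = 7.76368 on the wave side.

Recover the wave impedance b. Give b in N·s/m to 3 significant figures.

b = 0.265 N·s/m

u + w = -1.9998;  u + w = √(2b)·v, so √(2b) = -1.9998/(-2.747) = 0.7280.
b = (√(2b))²/2 = 0.5300/2 = 0.2650.
(Check via u − w = 2F/√(2b): u − w = -17.5272, 2F/√(2b) = -17.5272.)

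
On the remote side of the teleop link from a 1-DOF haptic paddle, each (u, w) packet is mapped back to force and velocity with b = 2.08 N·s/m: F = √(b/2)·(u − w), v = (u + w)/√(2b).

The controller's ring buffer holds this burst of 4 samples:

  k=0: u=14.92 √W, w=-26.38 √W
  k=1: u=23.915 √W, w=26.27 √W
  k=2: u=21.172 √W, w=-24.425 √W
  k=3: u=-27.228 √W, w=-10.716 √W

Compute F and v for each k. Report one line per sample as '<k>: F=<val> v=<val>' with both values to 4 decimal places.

0: F=42.1179 v=-5.6187
1: F=-2.4016 v=24.6052
2: F=46.5000 v=-1.5949
3: F=-16.8390 v=-18.6036

k=0: u−w=41.3000, u+w=-11.4600; √(b/2)=1.0198, √(2b)=2.0396; F=1.0198×41.3=42.1179, v=-11.4600/2.0396=-5.6187
k=1: u−w=-2.3550, u+w=50.1850; √(b/2)=1.0198, √(2b)=2.0396; F=1.0198×(-2.355)=-2.4016, v=50.1850/2.0396=24.6052
k=2: u−w=45.5970, u+w=-3.2530; √(b/2)=1.0198, √(2b)=2.0396; F=1.0198×45.597=46.5000, v=-3.2530/2.0396=-1.5949
k=3: u−w=-16.5120, u+w=-37.9440; √(b/2)=1.0198, √(2b)=2.0396; F=1.0198×(-16.512)=-16.8390, v=-37.9440/2.0396=-18.6036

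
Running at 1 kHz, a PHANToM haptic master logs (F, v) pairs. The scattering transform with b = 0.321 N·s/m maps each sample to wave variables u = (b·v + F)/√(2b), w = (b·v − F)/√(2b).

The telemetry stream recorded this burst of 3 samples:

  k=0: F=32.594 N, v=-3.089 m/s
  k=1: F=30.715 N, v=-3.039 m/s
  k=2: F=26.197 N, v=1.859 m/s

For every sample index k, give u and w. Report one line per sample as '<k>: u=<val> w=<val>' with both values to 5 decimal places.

0: u=39.44146 w=-41.91652
1: u=37.11640 w=-39.55140
2: u=33.43996 w=-31.95044

k=0: b·v=0.321×(-3.089)=-0.99157; √(2b)=0.80125; u=(-0.99157+32.594)/0.80125=39.44146, w=(-0.99157−32.594)/0.80125=-41.91652
k=1: b·v=0.321×(-3.039)=-0.97552; √(2b)=0.80125; u=(-0.97552+30.715)/0.80125=37.11640, w=(-0.97552−30.715)/0.80125=-39.55140
k=2: b·v=0.321×1.859=0.59674; √(2b)=0.80125; u=(0.59674+26.197)/0.80125=33.43996, w=(0.59674−26.197)/0.80125=-31.95044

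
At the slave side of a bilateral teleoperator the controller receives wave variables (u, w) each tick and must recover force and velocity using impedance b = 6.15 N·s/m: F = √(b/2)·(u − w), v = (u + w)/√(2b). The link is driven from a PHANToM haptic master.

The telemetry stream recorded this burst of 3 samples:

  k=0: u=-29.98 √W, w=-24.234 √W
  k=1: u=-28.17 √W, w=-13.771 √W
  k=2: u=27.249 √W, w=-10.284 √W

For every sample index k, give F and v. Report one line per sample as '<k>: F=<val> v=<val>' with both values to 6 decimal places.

k=0: u−w=-5.746000, u+w=-54.214000; √(b/2)=1.753568, √(2b)=3.507136; F=1.753568×(-5.746)=-10.076001, v=-54.214000/3.507136=-15.458199
k=1: u−w=-14.399000, u+w=-41.941000; √(b/2)=1.753568, √(2b)=3.507136; F=1.753568×(-14.399)=-25.249623, v=-41.941000/3.507136=-11.958762
k=2: u−w=37.533000, u+w=16.965000; √(b/2)=1.753568, √(2b)=3.507136; F=1.753568×37.533=65.816660, v=16.965000/3.507136=4.837281

0: F=-10.076001 v=-15.458199
1: F=-25.249623 v=-11.958762
2: F=65.816660 v=4.837281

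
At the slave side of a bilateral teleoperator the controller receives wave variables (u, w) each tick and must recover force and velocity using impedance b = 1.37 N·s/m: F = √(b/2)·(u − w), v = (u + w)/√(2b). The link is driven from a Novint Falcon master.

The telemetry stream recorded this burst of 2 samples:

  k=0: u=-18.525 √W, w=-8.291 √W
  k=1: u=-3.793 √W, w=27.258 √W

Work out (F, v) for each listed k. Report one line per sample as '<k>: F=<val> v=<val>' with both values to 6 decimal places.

0: F=-8.470142 v=-16.200138
1: F=-25.699275 v=14.175725

k=0: u−w=-10.234000, u+w=-26.816000; √(b/2)=0.827647, √(2b)=1.655295; F=0.827647×(-10.234)=-8.470142, v=-26.816000/1.655295=-16.200138
k=1: u−w=-31.051000, u+w=23.465000; √(b/2)=0.827647, √(2b)=1.655295; F=0.827647×(-31.051)=-25.699275, v=23.465000/1.655295=14.175725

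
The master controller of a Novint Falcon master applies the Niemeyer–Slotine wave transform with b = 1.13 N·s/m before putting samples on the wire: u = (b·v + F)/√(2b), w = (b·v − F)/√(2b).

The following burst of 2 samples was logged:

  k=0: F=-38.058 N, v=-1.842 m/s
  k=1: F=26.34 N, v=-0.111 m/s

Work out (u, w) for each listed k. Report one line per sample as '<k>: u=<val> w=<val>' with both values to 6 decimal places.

0: u=-26.700372 w=23.931238
1: u=17.437673 w=-17.604542

k=0: b·v=1.13×(-1.842)=-2.081460; √(2b)=1.503330; u=(-2.081460+(-38.058))/1.503330=-26.700372, w=(-2.081460−(-38.058))/1.503330=23.931238
k=1: b·v=1.13×(-0.111)=-0.125430; √(2b)=1.503330; u=(-0.125430+26.34)/1.503330=17.437673, w=(-0.125430−26.34)/1.503330=-17.604542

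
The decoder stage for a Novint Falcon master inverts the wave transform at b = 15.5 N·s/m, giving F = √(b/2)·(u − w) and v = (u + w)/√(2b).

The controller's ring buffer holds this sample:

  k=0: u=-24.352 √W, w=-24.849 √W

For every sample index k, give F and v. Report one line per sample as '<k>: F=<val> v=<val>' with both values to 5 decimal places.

k=0: u−w=0.49700, u+w=-49.20100; √(b/2)=2.78388, √(2b)=5.56776; F=2.78388×0.497=1.38359, v=-49.20100/5.56776=-8.83676

0: F=1.38359 v=-8.83676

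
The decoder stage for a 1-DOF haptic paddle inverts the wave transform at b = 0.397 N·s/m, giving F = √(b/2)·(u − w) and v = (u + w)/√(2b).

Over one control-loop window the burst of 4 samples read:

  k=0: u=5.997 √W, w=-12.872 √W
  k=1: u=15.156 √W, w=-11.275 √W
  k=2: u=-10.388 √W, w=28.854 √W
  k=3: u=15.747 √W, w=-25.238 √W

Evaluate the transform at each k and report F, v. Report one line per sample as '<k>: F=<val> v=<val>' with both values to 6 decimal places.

k=0: u−w=18.869000, u+w=-6.875000; √(b/2)=0.445533, √(2b)=0.891067; F=0.445533×18.869=8.406770, v=-6.875000/0.891067=-7.715471
k=1: u−w=26.431000, u+w=3.881000; √(b/2)=0.445533, √(2b)=0.891067; F=0.445533×26.431=11.775893, v=3.881000/0.891067=4.355454
k=2: u−w=-39.242000, u+w=18.466000; √(b/2)=0.445533, √(2b)=0.891067; F=0.445533×(-39.242)=-17.483621, v=18.466000/0.891067=20.723475
k=3: u−w=40.985000, u+w=-9.491000; √(b/2)=0.445533, √(2b)=0.891067; F=0.445533×40.985=18.260186, v=-9.491000/0.891067=-10.651278

0: F=8.406770 v=-7.715471
1: F=11.775893 v=4.355454
2: F=-17.483621 v=20.723475
3: F=18.260186 v=-10.651278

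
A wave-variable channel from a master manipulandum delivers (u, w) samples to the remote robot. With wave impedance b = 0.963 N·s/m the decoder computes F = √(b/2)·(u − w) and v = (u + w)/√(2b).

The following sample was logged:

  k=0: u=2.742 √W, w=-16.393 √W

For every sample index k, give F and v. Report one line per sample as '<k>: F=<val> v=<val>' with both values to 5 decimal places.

k=0: u−w=19.13500, u+w=-13.65100; √(b/2)=0.69390, √(2b)=1.38780; F=0.69390×19.135=13.27781, v=-13.65100/1.38780=-9.83640

0: F=13.27781 v=-9.83640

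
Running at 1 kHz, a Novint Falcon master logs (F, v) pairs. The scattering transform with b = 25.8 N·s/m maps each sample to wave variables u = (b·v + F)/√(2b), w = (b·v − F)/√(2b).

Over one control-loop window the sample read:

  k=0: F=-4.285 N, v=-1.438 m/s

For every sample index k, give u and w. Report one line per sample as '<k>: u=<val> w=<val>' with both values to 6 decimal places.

0: u=-5.761324 w=-4.568281

k=0: b·v=25.8×(-1.438)=-37.100400; √(2b)=7.183314; u=(-37.100400+(-4.285))/7.183314=-5.761324, w=(-37.100400−(-4.285))/7.183314=-4.568281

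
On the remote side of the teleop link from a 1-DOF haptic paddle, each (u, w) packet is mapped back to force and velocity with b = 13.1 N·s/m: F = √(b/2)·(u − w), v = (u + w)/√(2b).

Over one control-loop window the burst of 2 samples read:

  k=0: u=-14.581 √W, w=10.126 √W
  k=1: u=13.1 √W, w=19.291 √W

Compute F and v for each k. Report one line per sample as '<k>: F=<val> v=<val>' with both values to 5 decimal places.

0: F=-63.23255 v=-0.87036
1: F=-15.84461 v=6.32811

k=0: u−w=-24.70700, u+w=-4.45500; √(b/2)=2.55930, √(2b)=5.11859; F=2.55930×(-24.707)=-63.23255, v=-4.45500/5.11859=-0.87036
k=1: u−w=-6.19100, u+w=32.39100; √(b/2)=2.55930, √(2b)=5.11859; F=2.55930×(-6.191)=-15.84461, v=32.39100/5.11859=6.32811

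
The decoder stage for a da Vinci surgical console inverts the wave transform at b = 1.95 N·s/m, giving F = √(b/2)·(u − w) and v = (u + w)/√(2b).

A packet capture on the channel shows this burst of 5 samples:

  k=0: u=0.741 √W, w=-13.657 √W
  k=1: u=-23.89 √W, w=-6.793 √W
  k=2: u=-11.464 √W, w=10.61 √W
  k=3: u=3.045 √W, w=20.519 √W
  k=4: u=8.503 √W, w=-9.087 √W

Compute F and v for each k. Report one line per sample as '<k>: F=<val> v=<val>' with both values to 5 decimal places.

0: F=14.21689 v=-6.54027
1: F=-16.88193 v=-15.53694
2: F=-21.79633 v=-0.43244
3: F=-17.25419 v=11.93210
4: F=17.36873 v=-0.29572

k=0: u−w=14.39800, u+w=-12.91600; √(b/2)=0.98742, √(2b)=1.97484; F=0.98742×14.398=14.21689, v=-12.91600/1.97484=-6.54027
k=1: u−w=-17.09700, u+w=-30.68300; √(b/2)=0.98742, √(2b)=1.97484; F=0.98742×(-17.097)=-16.88193, v=-30.68300/1.97484=-15.53694
k=2: u−w=-22.07400, u+w=-0.85400; √(b/2)=0.98742, √(2b)=1.97484; F=0.98742×(-22.074)=-21.79633, v=-0.85400/1.97484=-0.43244
k=3: u−w=-17.47400, u+w=23.56400; √(b/2)=0.98742, √(2b)=1.97484; F=0.98742×(-17.474)=-17.25419, v=23.56400/1.97484=11.93210
k=4: u−w=17.59000, u+w=-0.58400; √(b/2)=0.98742, √(2b)=1.97484; F=0.98742×17.59=17.36873, v=-0.58400/1.97484=-0.29572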